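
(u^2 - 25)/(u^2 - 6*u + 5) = (u + 5)/(u - 1)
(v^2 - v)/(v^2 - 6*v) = (v - 1)/(v - 6)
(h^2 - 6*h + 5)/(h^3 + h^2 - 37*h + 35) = 1/(h + 7)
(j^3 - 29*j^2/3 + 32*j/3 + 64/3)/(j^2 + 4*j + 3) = (3*j^2 - 32*j + 64)/(3*(j + 3))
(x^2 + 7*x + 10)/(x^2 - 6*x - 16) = (x + 5)/(x - 8)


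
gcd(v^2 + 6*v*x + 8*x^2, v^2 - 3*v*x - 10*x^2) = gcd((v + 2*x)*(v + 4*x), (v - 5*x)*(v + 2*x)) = v + 2*x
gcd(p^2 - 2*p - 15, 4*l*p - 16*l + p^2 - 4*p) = 1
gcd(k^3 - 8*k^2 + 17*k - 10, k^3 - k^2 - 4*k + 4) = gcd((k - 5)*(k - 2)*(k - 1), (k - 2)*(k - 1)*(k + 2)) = k^2 - 3*k + 2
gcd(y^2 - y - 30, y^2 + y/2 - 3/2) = 1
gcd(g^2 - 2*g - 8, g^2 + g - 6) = 1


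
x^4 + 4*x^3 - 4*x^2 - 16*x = x*(x - 2)*(x + 2)*(x + 4)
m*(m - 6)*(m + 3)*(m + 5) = m^4 + 2*m^3 - 33*m^2 - 90*m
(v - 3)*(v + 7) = v^2 + 4*v - 21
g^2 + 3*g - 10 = (g - 2)*(g + 5)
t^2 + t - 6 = (t - 2)*(t + 3)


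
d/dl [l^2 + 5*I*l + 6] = 2*l + 5*I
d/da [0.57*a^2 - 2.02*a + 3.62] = 1.14*a - 2.02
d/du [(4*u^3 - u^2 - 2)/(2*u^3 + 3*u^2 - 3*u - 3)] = (14*u^4 - 24*u^3 - 21*u^2 + 18*u - 6)/(4*u^6 + 12*u^5 - 3*u^4 - 30*u^3 - 9*u^2 + 18*u + 9)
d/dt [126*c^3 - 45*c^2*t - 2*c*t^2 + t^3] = -45*c^2 - 4*c*t + 3*t^2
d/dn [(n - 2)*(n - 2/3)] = 2*n - 8/3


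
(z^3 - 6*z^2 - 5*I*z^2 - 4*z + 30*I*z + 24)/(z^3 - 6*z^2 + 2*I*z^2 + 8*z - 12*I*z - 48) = (z^2 - 5*I*z - 4)/(z^2 + 2*I*z + 8)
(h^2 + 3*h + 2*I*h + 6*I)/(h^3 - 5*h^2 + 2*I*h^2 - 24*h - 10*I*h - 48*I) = 1/(h - 8)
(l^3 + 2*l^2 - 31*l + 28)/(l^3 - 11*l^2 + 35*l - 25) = (l^2 + 3*l - 28)/(l^2 - 10*l + 25)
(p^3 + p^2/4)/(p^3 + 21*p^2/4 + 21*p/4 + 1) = p^2/(p^2 + 5*p + 4)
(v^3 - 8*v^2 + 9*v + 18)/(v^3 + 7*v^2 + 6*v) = (v^2 - 9*v + 18)/(v*(v + 6))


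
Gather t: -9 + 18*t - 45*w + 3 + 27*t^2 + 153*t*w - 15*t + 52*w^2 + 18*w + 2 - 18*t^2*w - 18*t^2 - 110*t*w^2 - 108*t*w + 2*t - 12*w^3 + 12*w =t^2*(9 - 18*w) + t*(-110*w^2 + 45*w + 5) - 12*w^3 + 52*w^2 - 15*w - 4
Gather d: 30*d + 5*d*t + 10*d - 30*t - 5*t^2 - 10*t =d*(5*t + 40) - 5*t^2 - 40*t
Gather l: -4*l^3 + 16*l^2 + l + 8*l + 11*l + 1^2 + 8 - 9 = -4*l^3 + 16*l^2 + 20*l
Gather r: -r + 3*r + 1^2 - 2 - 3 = 2*r - 4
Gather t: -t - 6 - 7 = -t - 13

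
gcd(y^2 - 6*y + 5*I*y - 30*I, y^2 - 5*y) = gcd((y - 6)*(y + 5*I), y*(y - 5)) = 1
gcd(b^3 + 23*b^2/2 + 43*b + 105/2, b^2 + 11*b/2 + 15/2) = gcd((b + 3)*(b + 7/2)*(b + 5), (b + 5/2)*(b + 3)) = b + 3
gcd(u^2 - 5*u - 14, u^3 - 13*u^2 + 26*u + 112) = u^2 - 5*u - 14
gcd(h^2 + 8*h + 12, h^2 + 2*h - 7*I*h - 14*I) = h + 2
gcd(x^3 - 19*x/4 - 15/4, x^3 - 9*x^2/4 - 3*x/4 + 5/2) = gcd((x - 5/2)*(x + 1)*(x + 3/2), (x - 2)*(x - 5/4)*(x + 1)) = x + 1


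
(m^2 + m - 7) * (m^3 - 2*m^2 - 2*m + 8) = m^5 - m^4 - 11*m^3 + 20*m^2 + 22*m - 56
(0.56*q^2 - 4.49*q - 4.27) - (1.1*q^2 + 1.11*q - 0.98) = -0.54*q^2 - 5.6*q - 3.29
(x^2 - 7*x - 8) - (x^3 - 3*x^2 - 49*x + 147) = -x^3 + 4*x^2 + 42*x - 155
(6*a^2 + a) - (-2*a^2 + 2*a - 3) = 8*a^2 - a + 3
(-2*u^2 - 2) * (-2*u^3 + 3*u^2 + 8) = 4*u^5 - 6*u^4 + 4*u^3 - 22*u^2 - 16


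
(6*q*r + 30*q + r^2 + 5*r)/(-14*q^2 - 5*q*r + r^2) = (-6*q*r - 30*q - r^2 - 5*r)/(14*q^2 + 5*q*r - r^2)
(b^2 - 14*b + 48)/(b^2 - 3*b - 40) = (b - 6)/(b + 5)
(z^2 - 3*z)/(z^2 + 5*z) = (z - 3)/(z + 5)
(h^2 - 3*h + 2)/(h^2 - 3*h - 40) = (-h^2 + 3*h - 2)/(-h^2 + 3*h + 40)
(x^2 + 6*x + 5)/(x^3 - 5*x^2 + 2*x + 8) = (x + 5)/(x^2 - 6*x + 8)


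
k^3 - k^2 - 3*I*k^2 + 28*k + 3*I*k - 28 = (k - 1)*(k - 7*I)*(k + 4*I)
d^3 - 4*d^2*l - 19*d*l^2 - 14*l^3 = (d - 7*l)*(d + l)*(d + 2*l)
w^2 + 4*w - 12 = (w - 2)*(w + 6)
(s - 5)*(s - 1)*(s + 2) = s^3 - 4*s^2 - 7*s + 10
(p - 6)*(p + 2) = p^2 - 4*p - 12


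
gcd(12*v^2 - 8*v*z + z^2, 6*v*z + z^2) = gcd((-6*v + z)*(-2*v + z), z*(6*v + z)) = 1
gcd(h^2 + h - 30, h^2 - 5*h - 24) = 1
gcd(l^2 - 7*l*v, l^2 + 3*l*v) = l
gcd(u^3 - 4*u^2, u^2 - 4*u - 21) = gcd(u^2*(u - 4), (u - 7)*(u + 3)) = 1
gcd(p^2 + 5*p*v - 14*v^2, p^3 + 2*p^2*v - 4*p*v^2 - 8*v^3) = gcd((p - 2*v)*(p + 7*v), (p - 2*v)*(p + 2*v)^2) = p - 2*v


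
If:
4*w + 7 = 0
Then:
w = -7/4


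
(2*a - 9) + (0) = 2*a - 9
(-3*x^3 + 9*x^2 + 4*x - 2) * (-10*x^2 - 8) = 30*x^5 - 90*x^4 - 16*x^3 - 52*x^2 - 32*x + 16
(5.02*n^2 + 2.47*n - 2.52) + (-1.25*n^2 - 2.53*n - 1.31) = 3.77*n^2 - 0.0599999999999996*n - 3.83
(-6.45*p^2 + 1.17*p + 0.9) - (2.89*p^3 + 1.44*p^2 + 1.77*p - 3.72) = -2.89*p^3 - 7.89*p^2 - 0.6*p + 4.62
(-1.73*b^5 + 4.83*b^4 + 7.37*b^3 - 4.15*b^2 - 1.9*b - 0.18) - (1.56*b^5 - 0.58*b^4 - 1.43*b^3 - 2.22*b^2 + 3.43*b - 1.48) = -3.29*b^5 + 5.41*b^4 + 8.8*b^3 - 1.93*b^2 - 5.33*b + 1.3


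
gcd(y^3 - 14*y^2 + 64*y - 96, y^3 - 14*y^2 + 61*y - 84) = y - 4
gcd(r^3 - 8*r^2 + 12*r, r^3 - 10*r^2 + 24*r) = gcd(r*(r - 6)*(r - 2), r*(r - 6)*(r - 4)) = r^2 - 6*r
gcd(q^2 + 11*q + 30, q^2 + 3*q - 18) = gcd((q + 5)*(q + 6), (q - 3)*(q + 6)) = q + 6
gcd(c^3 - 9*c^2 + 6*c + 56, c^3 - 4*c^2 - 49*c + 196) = c^2 - 11*c + 28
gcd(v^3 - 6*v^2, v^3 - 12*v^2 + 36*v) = v^2 - 6*v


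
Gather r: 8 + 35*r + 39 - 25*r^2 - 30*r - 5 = -25*r^2 + 5*r + 42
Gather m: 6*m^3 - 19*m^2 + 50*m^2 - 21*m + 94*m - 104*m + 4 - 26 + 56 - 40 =6*m^3 + 31*m^2 - 31*m - 6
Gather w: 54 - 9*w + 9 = 63 - 9*w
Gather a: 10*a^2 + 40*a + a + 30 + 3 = 10*a^2 + 41*a + 33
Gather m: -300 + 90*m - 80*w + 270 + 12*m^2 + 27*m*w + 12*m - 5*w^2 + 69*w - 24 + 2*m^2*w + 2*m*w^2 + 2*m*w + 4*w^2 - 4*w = m^2*(2*w + 12) + m*(2*w^2 + 29*w + 102) - w^2 - 15*w - 54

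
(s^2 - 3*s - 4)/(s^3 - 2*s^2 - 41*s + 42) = (s^2 - 3*s - 4)/(s^3 - 2*s^2 - 41*s + 42)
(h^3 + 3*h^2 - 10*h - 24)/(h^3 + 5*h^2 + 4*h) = (h^2 - h - 6)/(h*(h + 1))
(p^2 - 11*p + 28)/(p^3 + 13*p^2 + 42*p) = (p^2 - 11*p + 28)/(p*(p^2 + 13*p + 42))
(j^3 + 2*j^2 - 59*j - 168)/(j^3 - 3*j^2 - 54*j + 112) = (j + 3)/(j - 2)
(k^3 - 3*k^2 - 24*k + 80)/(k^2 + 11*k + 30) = (k^2 - 8*k + 16)/(k + 6)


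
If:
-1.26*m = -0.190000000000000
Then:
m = 0.15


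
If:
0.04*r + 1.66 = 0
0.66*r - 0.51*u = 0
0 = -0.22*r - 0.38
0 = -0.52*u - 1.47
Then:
No Solution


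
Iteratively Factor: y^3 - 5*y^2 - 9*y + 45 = (y - 3)*(y^2 - 2*y - 15) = (y - 5)*(y - 3)*(y + 3)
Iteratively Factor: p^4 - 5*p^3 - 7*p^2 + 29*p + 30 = (p + 2)*(p^3 - 7*p^2 + 7*p + 15) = (p - 5)*(p + 2)*(p^2 - 2*p - 3) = (p - 5)*(p + 1)*(p + 2)*(p - 3)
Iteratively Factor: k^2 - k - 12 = (k + 3)*(k - 4)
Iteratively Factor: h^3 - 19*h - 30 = (h + 3)*(h^2 - 3*h - 10) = (h - 5)*(h + 3)*(h + 2)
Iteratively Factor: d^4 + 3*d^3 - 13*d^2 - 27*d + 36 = (d - 1)*(d^3 + 4*d^2 - 9*d - 36) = (d - 1)*(d + 3)*(d^2 + d - 12) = (d - 3)*(d - 1)*(d + 3)*(d + 4)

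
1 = 1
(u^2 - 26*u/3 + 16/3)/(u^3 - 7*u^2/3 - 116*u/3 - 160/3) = (3*u - 2)/(3*u^2 + 17*u + 20)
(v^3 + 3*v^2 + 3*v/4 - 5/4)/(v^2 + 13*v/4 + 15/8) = 2*(2*v^2 + v - 1)/(4*v + 3)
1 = 1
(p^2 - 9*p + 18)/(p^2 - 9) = (p - 6)/(p + 3)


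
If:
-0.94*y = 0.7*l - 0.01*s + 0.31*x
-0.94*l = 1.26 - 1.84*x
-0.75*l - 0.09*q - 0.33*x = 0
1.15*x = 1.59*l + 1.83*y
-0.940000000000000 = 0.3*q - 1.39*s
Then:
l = -1.68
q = 14.68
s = 3.84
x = -0.18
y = 1.35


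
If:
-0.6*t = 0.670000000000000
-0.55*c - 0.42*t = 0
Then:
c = 0.85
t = -1.12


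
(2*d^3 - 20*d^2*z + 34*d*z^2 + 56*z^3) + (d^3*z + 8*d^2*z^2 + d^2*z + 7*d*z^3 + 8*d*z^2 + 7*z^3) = d^3*z + 2*d^3 + 8*d^2*z^2 - 19*d^2*z + 7*d*z^3 + 42*d*z^2 + 63*z^3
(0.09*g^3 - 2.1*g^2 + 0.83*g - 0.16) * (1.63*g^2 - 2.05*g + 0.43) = 0.1467*g^5 - 3.6075*g^4 + 5.6966*g^3 - 2.8653*g^2 + 0.6849*g - 0.0688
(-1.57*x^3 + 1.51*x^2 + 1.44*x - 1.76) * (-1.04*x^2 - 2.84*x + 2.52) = 1.6328*x^5 + 2.8884*x^4 - 9.7424*x^3 + 1.546*x^2 + 8.6272*x - 4.4352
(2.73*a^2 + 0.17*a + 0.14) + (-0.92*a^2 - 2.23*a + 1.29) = 1.81*a^2 - 2.06*a + 1.43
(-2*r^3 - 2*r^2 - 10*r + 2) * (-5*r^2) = 10*r^5 + 10*r^4 + 50*r^3 - 10*r^2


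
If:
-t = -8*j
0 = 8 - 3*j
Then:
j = 8/3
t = 64/3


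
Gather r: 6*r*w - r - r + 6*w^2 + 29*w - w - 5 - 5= r*(6*w - 2) + 6*w^2 + 28*w - 10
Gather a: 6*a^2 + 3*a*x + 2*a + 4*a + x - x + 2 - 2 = 6*a^2 + a*(3*x + 6)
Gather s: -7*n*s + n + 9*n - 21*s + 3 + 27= 10*n + s*(-7*n - 21) + 30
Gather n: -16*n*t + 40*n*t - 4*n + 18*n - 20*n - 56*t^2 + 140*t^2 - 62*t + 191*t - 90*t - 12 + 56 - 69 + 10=n*(24*t - 6) + 84*t^2 + 39*t - 15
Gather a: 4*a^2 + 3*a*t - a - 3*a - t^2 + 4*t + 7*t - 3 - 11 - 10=4*a^2 + a*(3*t - 4) - t^2 + 11*t - 24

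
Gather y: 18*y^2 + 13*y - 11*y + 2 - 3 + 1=18*y^2 + 2*y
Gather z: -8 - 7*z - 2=-7*z - 10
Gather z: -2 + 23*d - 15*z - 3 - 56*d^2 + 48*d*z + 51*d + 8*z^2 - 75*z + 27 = -56*d^2 + 74*d + 8*z^2 + z*(48*d - 90) + 22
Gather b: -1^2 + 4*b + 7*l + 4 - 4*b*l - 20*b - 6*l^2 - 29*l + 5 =b*(-4*l - 16) - 6*l^2 - 22*l + 8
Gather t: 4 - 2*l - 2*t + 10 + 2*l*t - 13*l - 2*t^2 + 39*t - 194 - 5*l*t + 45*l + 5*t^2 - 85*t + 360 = 30*l + 3*t^2 + t*(-3*l - 48) + 180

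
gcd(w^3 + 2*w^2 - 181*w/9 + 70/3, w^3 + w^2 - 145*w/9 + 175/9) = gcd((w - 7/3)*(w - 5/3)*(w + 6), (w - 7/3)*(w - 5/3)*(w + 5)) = w^2 - 4*w + 35/9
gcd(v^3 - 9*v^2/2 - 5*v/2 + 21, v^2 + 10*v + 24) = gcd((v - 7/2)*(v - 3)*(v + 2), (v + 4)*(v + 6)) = 1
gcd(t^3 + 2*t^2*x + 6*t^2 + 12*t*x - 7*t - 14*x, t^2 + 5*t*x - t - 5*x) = t - 1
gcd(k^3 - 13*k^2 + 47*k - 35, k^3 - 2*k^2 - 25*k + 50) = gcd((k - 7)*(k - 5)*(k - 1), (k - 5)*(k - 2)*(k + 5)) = k - 5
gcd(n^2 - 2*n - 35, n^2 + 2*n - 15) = n + 5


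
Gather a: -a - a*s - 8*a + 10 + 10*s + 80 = a*(-s - 9) + 10*s + 90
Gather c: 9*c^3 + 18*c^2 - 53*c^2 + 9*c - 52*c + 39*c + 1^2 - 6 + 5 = 9*c^3 - 35*c^2 - 4*c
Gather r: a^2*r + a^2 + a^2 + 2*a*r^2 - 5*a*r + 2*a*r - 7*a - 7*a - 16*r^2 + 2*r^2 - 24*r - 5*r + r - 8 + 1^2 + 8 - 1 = 2*a^2 - 14*a + r^2*(2*a - 14) + r*(a^2 - 3*a - 28)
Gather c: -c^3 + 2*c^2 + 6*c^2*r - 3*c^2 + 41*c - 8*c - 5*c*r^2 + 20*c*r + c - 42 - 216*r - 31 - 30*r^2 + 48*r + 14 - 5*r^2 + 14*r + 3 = -c^3 + c^2*(6*r - 1) + c*(-5*r^2 + 20*r + 34) - 35*r^2 - 154*r - 56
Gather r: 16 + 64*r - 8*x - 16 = 64*r - 8*x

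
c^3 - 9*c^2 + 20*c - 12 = (c - 6)*(c - 2)*(c - 1)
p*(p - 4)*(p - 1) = p^3 - 5*p^2 + 4*p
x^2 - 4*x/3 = x*(x - 4/3)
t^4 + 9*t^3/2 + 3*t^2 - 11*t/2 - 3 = (t - 1)*(t + 1/2)*(t + 2)*(t + 3)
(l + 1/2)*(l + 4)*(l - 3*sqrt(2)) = l^3 - 3*sqrt(2)*l^2 + 9*l^2/2 - 27*sqrt(2)*l/2 + 2*l - 6*sqrt(2)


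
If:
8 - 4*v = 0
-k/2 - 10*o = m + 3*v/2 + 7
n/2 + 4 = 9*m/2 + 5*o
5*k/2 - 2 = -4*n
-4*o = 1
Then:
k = -628/31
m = 163/62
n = 408/31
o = -1/4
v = 2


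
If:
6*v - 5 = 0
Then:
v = 5/6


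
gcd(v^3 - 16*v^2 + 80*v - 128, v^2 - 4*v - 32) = v - 8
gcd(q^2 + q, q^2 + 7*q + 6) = q + 1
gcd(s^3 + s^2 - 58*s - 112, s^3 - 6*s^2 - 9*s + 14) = s + 2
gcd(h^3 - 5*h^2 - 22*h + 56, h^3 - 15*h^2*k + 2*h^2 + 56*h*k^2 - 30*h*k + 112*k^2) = 1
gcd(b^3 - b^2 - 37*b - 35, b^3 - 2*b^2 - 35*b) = b^2 - 2*b - 35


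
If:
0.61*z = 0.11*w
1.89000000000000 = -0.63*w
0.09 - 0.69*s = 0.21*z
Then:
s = 0.30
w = -3.00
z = -0.54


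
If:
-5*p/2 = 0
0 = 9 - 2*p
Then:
No Solution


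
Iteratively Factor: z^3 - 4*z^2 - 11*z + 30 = (z - 2)*(z^2 - 2*z - 15) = (z - 5)*(z - 2)*(z + 3)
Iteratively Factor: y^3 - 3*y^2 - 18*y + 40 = (y - 5)*(y^2 + 2*y - 8) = (y - 5)*(y - 2)*(y + 4)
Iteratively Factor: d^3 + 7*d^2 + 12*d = (d + 3)*(d^2 + 4*d) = d*(d + 3)*(d + 4)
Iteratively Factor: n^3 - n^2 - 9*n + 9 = (n + 3)*(n^2 - 4*n + 3) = (n - 3)*(n + 3)*(n - 1)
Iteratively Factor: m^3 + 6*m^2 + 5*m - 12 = (m + 3)*(m^2 + 3*m - 4) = (m - 1)*(m + 3)*(m + 4)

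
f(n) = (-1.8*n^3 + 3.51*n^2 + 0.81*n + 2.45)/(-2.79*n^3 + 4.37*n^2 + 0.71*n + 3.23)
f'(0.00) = 0.08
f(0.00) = 0.76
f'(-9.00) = 0.00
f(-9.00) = 0.67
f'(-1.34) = 0.02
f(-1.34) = 0.71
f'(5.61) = 0.02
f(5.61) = 0.58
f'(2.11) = 16.86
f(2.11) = -1.42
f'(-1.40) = 0.01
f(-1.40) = 0.71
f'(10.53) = 0.00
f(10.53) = 0.62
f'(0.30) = 0.11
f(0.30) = 0.79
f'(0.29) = 0.11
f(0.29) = 0.79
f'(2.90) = 0.30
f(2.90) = 0.37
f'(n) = (-5.4*n^2 + 7.02*n + 0.81)/(-2.79*n^3 + 4.37*n^2 + 0.71*n + 3.23) + (8.37*n^2 - 8.74*n - 0.71)*(-1.8*n^3 + 3.51*n^2 + 0.81*n + 2.45)/(-2.79*n^3 + 4.37*n^2 + 0.71*n + 3.23)^2 = (-1.77635683940025e-15*n^5 + 1.9269*n^4 + 1.9638*n^3 + 2.0169*n^2 + 1.26159999999999*n + 0.8768)/(7.7841*n^6 - 24.3846*n^5 + 15.1351*n^4 - 11.818*n^3 + 28.7343*n^2 + 4.5866*n + 10.4329)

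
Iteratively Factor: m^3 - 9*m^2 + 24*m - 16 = (m - 4)*(m^2 - 5*m + 4) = (m - 4)*(m - 1)*(m - 4)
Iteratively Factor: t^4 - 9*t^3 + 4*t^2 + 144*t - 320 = (t + 4)*(t^3 - 13*t^2 + 56*t - 80) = (t - 5)*(t + 4)*(t^2 - 8*t + 16) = (t - 5)*(t - 4)*(t + 4)*(t - 4)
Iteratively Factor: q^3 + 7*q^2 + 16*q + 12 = (q + 2)*(q^2 + 5*q + 6) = (q + 2)^2*(q + 3)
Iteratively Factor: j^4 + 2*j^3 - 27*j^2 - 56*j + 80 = (j + 4)*(j^3 - 2*j^2 - 19*j + 20) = (j - 1)*(j + 4)*(j^2 - j - 20) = (j - 5)*(j - 1)*(j + 4)*(j + 4)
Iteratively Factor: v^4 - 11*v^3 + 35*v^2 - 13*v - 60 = (v - 4)*(v^3 - 7*v^2 + 7*v + 15) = (v - 4)*(v - 3)*(v^2 - 4*v - 5) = (v - 5)*(v - 4)*(v - 3)*(v + 1)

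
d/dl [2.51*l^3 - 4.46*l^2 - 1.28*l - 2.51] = 7.53*l^2 - 8.92*l - 1.28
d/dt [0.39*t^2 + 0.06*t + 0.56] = 0.78*t + 0.06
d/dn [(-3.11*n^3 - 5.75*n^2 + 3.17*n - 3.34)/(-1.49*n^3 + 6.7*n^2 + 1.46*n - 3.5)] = (1.77635683940025e-15*n^5 - 29.4045*n^4 + 0.365400000000008*n^3 - 11.9088*n^2 + 85.006*n - 6.2186)/(2.2201*n^6 - 19.966*n^5 + 40.5392*n^4 + 29.994*n^3 - 44.7684*n^2 - 10.22*n + 12.25)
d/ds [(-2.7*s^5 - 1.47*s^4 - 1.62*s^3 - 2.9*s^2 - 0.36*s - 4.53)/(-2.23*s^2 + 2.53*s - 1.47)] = (18.063*s^6 - 20.7678*s^5 + 12.3003*s^4 + 0.446399999999997*s^3 - 0.995599999999998*s^2 - 11.6778*s + 11.9901)/(4.9729*s^4 - 11.2838*s^3 + 12.9571*s^2 - 7.4382*s + 2.1609)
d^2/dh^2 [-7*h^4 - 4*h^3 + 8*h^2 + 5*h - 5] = -84*h^2 - 24*h + 16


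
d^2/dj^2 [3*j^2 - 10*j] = 6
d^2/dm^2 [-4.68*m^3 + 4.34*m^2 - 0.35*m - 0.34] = 8.68 - 28.08*m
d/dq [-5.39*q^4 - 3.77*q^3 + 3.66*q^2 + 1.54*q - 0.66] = -21.56*q^3 - 11.31*q^2 + 7.32*q + 1.54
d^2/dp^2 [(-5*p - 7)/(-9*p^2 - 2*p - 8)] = 2*(4*(5*p + 7)*(9*p + 1)^2 - (135*p + 73)*(9*p^2 + 2*p + 8))/(9*p^2 + 2*p + 8)^3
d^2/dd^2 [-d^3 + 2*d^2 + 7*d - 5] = 4 - 6*d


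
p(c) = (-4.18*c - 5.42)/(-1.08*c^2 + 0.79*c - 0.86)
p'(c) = (-4.18*c - 5.42)*(2.16*c - 0.79)/(-1.08*c^2 + 0.79*c - 0.86)^2 - 4.18/(-1.08*c^2 + 0.79*c - 0.86) = (-4.5144*c^2 - 11.7072*c + 7.8766)/(1.1664*c^4 - 1.7064*c^3 + 2.4817*c^2 - 1.3588*c + 0.7396)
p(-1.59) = -0.25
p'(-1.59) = 0.64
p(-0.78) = 1.01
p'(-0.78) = 3.13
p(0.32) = 9.41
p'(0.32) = 7.12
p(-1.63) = -0.28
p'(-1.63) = 0.59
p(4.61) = 1.22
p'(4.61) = -0.35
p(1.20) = 7.11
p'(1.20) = -5.89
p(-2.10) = -0.46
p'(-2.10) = 0.24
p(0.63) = 10.18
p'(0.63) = -2.06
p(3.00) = 2.19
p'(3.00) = -1.01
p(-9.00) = -0.34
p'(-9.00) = -0.03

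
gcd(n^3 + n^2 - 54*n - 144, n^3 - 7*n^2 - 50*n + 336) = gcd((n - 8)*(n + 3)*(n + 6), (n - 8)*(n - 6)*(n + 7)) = n - 8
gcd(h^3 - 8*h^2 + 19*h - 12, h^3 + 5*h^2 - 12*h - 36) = h - 3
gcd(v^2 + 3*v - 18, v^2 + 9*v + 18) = v + 6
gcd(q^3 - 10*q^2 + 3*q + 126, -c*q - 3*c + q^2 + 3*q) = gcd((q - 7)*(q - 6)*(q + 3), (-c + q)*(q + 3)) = q + 3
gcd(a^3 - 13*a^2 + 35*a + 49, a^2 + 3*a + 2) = a + 1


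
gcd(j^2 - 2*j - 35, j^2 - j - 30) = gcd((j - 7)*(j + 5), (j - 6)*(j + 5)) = j + 5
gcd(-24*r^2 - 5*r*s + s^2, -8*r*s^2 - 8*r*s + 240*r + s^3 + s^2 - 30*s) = 8*r - s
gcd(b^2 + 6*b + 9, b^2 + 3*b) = b + 3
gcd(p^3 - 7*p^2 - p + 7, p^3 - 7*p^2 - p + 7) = p^3 - 7*p^2 - p + 7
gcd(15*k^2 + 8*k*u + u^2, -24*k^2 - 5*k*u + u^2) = 3*k + u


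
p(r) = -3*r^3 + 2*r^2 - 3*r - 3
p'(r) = -9*r^2 + 4*r - 3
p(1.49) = -12.95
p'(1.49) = -17.02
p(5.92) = -573.09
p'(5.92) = -294.74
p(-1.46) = 14.98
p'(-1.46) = -28.02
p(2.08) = -27.58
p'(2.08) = -33.62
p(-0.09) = -2.71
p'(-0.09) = -3.43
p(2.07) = -27.25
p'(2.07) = -33.28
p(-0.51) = -0.55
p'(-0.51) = -7.38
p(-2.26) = 48.62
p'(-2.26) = -58.01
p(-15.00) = 10617.00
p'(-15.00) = -2088.00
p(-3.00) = 105.00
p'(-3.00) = -96.00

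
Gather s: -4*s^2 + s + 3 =-4*s^2 + s + 3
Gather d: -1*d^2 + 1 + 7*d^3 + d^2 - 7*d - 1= 7*d^3 - 7*d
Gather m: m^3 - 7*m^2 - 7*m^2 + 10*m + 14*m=m^3 - 14*m^2 + 24*m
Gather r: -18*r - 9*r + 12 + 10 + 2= 24 - 27*r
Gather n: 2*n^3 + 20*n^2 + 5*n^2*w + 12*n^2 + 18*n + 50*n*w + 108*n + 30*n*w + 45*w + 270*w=2*n^3 + n^2*(5*w + 32) + n*(80*w + 126) + 315*w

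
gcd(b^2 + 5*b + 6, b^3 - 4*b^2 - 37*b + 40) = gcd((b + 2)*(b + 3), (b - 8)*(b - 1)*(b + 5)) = 1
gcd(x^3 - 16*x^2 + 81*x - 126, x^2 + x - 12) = x - 3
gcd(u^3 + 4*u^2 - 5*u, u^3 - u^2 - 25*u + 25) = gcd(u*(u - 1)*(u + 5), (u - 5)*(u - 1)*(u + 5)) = u^2 + 4*u - 5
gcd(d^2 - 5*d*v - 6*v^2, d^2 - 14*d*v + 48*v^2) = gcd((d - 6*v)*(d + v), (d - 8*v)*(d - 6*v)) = -d + 6*v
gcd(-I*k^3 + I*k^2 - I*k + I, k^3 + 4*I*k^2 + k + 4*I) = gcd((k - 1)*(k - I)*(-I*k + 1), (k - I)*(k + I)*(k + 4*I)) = k^2 + 1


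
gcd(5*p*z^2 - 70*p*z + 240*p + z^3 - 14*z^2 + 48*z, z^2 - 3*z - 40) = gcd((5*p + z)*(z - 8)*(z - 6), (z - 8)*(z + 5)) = z - 8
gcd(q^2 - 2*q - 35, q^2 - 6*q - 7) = q - 7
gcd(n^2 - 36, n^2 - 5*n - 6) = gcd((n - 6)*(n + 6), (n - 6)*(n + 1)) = n - 6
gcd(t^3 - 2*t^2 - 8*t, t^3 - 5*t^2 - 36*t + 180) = 1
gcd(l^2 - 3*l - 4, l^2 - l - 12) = l - 4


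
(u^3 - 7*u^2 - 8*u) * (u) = u^4 - 7*u^3 - 8*u^2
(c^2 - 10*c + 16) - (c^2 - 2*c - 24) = 40 - 8*c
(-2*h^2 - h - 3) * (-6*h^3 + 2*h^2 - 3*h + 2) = 12*h^5 + 2*h^4 + 22*h^3 - 7*h^2 + 7*h - 6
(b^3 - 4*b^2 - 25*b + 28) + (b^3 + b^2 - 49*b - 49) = 2*b^3 - 3*b^2 - 74*b - 21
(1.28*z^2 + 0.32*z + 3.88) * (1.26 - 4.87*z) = -6.2336*z^3 + 0.0544*z^2 - 18.4924*z + 4.8888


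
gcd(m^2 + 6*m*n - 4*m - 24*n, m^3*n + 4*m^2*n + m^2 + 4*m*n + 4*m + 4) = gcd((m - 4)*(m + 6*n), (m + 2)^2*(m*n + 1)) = 1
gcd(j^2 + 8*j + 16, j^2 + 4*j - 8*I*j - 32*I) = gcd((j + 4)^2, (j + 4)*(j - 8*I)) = j + 4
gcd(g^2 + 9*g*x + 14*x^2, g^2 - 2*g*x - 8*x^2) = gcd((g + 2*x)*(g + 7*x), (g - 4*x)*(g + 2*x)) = g + 2*x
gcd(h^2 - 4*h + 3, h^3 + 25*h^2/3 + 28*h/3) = 1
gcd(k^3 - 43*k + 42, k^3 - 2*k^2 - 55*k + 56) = k^2 + 6*k - 7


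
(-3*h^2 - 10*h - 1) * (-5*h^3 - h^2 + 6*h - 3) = 15*h^5 + 53*h^4 - 3*h^3 - 50*h^2 + 24*h + 3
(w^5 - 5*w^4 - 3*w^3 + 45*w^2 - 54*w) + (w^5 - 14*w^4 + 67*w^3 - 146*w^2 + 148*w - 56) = 2*w^5 - 19*w^4 + 64*w^3 - 101*w^2 + 94*w - 56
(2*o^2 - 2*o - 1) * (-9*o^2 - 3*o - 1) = -18*o^4 + 12*o^3 + 13*o^2 + 5*o + 1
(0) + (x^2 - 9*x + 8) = x^2 - 9*x + 8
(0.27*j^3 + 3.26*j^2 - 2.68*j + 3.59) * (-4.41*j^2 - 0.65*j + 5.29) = -1.1907*j^5 - 14.5521*j^4 + 11.1281*j^3 + 3.1555*j^2 - 16.5107*j + 18.9911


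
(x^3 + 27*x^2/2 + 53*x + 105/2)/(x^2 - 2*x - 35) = (2*x^2 + 17*x + 21)/(2*(x - 7))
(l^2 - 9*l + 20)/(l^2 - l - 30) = (-l^2 + 9*l - 20)/(-l^2 + l + 30)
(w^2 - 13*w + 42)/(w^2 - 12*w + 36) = (w - 7)/(w - 6)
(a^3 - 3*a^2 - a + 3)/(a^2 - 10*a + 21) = (a^2 - 1)/(a - 7)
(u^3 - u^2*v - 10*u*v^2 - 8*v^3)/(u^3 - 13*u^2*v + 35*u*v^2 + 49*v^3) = (u^2 - 2*u*v - 8*v^2)/(u^2 - 14*u*v + 49*v^2)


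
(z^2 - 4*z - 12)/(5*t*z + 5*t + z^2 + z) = (z^2 - 4*z - 12)/(5*t*z + 5*t + z^2 + z)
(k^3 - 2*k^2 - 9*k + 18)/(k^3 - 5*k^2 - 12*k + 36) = (k - 3)/(k - 6)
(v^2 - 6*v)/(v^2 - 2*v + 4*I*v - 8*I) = v*(v - 6)/(v^2 - 2*v + 4*I*v - 8*I)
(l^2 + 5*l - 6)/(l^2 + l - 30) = (l - 1)/(l - 5)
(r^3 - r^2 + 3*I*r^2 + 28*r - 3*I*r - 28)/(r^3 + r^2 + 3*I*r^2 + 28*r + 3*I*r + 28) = (r - 1)/(r + 1)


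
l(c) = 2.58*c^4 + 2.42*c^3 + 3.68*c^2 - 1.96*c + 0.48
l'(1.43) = 53.59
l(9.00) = 18972.48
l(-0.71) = 3.52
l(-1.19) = 9.12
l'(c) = 10.32*c^3 + 7.26*c^2 + 7.36*c - 1.96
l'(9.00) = 8175.62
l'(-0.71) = -7.22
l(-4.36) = 810.73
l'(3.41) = 516.76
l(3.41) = 481.39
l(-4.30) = 766.59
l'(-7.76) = -4444.31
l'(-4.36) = -751.38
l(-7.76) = 8461.94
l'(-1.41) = -26.83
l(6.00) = 3987.60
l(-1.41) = 13.97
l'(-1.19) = -17.83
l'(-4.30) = -719.88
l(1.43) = 23.07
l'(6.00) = 2532.68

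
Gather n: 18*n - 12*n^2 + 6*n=-12*n^2 + 24*n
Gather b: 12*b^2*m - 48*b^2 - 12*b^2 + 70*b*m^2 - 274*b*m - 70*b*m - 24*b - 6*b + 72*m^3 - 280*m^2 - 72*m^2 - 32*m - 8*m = b^2*(12*m - 60) + b*(70*m^2 - 344*m - 30) + 72*m^3 - 352*m^2 - 40*m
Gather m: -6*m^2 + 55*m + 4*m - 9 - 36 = -6*m^2 + 59*m - 45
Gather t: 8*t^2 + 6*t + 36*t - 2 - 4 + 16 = 8*t^2 + 42*t + 10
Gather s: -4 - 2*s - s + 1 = -3*s - 3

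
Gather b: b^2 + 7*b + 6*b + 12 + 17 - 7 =b^2 + 13*b + 22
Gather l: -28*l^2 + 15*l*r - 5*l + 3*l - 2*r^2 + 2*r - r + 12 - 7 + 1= -28*l^2 + l*(15*r - 2) - 2*r^2 + r + 6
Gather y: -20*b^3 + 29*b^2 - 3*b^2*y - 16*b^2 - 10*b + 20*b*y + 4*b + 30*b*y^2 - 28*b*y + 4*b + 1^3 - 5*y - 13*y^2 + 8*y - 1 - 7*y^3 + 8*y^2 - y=-20*b^3 + 13*b^2 - 2*b - 7*y^3 + y^2*(30*b - 5) + y*(-3*b^2 - 8*b + 2)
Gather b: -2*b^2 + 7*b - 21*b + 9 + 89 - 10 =-2*b^2 - 14*b + 88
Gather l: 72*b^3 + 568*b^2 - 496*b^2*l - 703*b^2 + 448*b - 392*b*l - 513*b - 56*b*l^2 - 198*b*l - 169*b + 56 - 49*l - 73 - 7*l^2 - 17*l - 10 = 72*b^3 - 135*b^2 - 234*b + l^2*(-56*b - 7) + l*(-496*b^2 - 590*b - 66) - 27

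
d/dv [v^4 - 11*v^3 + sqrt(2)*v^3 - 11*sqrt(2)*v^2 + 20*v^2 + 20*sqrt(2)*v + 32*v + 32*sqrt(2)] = 4*v^3 - 33*v^2 + 3*sqrt(2)*v^2 - 22*sqrt(2)*v + 40*v + 20*sqrt(2) + 32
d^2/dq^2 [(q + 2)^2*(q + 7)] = 6*q + 22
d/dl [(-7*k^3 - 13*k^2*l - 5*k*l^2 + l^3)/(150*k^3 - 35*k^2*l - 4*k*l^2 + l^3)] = k*(-439*k^3 - 399*k^2*l + 39*k*l^2 - l^3)/(4500*k^5 - 1200*k^4*l - 235*k^3*l^2 + 69*k^2*l^3 + 3*k*l^4 - l^5)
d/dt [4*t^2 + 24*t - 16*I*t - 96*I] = 8*t + 24 - 16*I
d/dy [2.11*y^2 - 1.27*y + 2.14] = 4.22*y - 1.27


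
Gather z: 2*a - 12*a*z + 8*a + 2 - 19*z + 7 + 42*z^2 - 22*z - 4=10*a + 42*z^2 + z*(-12*a - 41) + 5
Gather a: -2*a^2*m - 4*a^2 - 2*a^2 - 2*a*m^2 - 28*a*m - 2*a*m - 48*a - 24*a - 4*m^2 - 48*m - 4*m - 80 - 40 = a^2*(-2*m - 6) + a*(-2*m^2 - 30*m - 72) - 4*m^2 - 52*m - 120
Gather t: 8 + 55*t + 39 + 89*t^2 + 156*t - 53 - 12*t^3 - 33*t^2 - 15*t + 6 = -12*t^3 + 56*t^2 + 196*t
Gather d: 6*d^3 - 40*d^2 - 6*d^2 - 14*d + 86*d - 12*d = 6*d^3 - 46*d^2 + 60*d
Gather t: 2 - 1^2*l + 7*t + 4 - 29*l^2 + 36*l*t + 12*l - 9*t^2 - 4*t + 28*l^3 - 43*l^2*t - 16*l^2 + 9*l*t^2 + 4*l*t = 28*l^3 - 45*l^2 + 11*l + t^2*(9*l - 9) + t*(-43*l^2 + 40*l + 3) + 6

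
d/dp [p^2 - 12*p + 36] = 2*p - 12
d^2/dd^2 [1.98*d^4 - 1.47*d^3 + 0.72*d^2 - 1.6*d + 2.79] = 23.76*d^2 - 8.82*d + 1.44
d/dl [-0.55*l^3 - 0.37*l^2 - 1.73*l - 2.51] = -1.65*l^2 - 0.74*l - 1.73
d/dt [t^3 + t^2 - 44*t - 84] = 3*t^2 + 2*t - 44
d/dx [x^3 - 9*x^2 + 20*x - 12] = 3*x^2 - 18*x + 20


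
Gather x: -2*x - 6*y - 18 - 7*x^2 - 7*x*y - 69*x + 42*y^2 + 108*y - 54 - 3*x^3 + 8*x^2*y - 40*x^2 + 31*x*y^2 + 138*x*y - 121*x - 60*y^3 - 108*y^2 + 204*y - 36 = -3*x^3 + x^2*(8*y - 47) + x*(31*y^2 + 131*y - 192) - 60*y^3 - 66*y^2 + 306*y - 108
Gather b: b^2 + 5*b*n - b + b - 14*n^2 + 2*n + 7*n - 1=b^2 + 5*b*n - 14*n^2 + 9*n - 1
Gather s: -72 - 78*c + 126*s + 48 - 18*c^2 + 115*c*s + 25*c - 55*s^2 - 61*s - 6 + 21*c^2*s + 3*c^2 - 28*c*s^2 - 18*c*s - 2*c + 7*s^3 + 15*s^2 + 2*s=-15*c^2 - 55*c + 7*s^3 + s^2*(-28*c - 40) + s*(21*c^2 + 97*c + 67) - 30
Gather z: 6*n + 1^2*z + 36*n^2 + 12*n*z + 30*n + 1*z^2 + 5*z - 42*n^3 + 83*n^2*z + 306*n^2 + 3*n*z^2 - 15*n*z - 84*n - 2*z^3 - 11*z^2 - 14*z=-42*n^3 + 342*n^2 - 48*n - 2*z^3 + z^2*(3*n - 10) + z*(83*n^2 - 3*n - 8)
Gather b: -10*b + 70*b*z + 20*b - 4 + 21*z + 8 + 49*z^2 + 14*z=b*(70*z + 10) + 49*z^2 + 35*z + 4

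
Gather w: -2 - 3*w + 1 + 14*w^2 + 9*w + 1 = 14*w^2 + 6*w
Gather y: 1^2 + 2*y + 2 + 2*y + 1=4*y + 4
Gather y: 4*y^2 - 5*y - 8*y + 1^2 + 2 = 4*y^2 - 13*y + 3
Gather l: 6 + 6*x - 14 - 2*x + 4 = 4*x - 4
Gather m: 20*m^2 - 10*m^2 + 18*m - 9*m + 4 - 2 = 10*m^2 + 9*m + 2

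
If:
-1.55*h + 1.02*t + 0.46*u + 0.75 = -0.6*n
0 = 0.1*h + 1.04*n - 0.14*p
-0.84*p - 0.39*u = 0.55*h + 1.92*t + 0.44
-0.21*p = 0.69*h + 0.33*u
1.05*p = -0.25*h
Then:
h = 0.22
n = -0.03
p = -0.05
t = -0.18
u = -0.43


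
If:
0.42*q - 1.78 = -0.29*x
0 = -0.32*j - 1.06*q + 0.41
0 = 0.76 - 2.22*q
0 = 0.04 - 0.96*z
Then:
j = 0.15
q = 0.34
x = 5.64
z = 0.04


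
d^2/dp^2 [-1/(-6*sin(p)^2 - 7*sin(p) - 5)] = (-144*sin(p)^4 - 126*sin(p)^3 + 287*sin(p)^2 + 287*sin(p) + 38)/(6*sin(p)^2 + 7*sin(p) + 5)^3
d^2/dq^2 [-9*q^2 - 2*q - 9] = -18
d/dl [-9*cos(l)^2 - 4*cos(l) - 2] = 2*(9*cos(l) + 2)*sin(l)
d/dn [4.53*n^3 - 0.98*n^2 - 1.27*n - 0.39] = 13.59*n^2 - 1.96*n - 1.27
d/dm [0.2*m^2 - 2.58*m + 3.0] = 0.4*m - 2.58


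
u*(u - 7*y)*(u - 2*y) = u^3 - 9*u^2*y + 14*u*y^2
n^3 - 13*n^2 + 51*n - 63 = (n - 7)*(n - 3)^2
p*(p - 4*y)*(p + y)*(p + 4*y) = p^4 + p^3*y - 16*p^2*y^2 - 16*p*y^3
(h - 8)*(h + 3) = h^2 - 5*h - 24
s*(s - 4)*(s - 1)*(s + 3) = s^4 - 2*s^3 - 11*s^2 + 12*s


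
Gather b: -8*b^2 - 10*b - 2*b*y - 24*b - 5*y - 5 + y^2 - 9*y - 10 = -8*b^2 + b*(-2*y - 34) + y^2 - 14*y - 15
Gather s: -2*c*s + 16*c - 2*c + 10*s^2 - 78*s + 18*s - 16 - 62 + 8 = 14*c + 10*s^2 + s*(-2*c - 60) - 70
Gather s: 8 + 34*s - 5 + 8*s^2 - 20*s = 8*s^2 + 14*s + 3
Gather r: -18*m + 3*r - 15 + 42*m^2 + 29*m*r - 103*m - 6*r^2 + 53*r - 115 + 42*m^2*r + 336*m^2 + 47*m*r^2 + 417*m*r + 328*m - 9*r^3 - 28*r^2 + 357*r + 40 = 378*m^2 + 207*m - 9*r^3 + r^2*(47*m - 34) + r*(42*m^2 + 446*m + 413) - 90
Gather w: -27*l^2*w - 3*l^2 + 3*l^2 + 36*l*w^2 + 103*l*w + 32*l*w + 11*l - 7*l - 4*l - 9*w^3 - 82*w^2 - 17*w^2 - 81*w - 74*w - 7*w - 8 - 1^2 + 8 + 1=-9*w^3 + w^2*(36*l - 99) + w*(-27*l^2 + 135*l - 162)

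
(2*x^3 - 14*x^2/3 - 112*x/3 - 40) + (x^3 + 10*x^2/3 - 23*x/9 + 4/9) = 3*x^3 - 4*x^2/3 - 359*x/9 - 356/9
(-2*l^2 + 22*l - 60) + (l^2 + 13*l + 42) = -l^2 + 35*l - 18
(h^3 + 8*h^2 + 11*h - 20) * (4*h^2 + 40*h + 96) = 4*h^5 + 72*h^4 + 460*h^3 + 1128*h^2 + 256*h - 1920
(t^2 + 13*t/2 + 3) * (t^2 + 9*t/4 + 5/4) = t^4 + 35*t^3/4 + 151*t^2/8 + 119*t/8 + 15/4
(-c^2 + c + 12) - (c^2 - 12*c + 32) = -2*c^2 + 13*c - 20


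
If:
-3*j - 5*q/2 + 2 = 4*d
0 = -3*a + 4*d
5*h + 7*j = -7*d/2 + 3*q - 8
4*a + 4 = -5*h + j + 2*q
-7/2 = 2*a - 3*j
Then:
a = -152/65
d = -114/65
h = 341/130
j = -51/130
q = 53/13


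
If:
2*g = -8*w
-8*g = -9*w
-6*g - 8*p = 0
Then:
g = 0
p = 0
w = 0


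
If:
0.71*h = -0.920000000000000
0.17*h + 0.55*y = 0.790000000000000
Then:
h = -1.30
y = 1.84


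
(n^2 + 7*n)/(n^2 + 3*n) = (n + 7)/(n + 3)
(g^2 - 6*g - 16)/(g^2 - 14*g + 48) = (g + 2)/(g - 6)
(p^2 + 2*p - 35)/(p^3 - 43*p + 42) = (p - 5)/(p^2 - 7*p + 6)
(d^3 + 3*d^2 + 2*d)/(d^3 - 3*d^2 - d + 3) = d*(d + 2)/(d^2 - 4*d + 3)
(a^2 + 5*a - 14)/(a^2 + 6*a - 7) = (a - 2)/(a - 1)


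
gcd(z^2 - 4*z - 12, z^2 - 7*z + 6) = z - 6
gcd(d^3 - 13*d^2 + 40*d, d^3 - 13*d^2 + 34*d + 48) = d - 8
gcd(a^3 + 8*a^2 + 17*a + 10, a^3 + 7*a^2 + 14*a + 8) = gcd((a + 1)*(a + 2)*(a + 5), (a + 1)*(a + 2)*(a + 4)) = a^2 + 3*a + 2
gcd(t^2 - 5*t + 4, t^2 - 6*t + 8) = t - 4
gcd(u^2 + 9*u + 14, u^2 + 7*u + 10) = u + 2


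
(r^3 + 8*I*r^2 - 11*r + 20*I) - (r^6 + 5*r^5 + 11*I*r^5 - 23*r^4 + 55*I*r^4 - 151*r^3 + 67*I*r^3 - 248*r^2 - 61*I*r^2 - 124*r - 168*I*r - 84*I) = -r^6 - 5*r^5 - 11*I*r^5 + 23*r^4 - 55*I*r^4 + 152*r^3 - 67*I*r^3 + 248*r^2 + 69*I*r^2 + 113*r + 168*I*r + 104*I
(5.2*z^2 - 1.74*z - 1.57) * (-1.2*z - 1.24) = -6.24*z^3 - 4.36*z^2 + 4.0416*z + 1.9468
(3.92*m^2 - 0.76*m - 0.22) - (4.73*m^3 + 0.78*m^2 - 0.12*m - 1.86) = -4.73*m^3 + 3.14*m^2 - 0.64*m + 1.64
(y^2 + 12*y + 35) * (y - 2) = y^3 + 10*y^2 + 11*y - 70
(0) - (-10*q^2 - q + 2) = 10*q^2 + q - 2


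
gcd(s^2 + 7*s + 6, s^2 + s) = s + 1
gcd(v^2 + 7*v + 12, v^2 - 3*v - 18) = v + 3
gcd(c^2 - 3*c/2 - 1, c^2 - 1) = 1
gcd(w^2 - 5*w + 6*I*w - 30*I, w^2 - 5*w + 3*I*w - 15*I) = w - 5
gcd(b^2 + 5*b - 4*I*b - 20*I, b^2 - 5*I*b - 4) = b - 4*I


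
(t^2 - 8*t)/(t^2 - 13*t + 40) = t/(t - 5)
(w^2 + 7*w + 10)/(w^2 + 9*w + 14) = (w + 5)/(w + 7)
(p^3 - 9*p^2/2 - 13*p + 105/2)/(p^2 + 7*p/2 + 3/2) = (2*p^3 - 9*p^2 - 26*p + 105)/(2*p^2 + 7*p + 3)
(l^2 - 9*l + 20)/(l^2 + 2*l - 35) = (l - 4)/(l + 7)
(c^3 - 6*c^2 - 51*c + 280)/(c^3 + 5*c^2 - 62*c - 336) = (c - 5)/(c + 6)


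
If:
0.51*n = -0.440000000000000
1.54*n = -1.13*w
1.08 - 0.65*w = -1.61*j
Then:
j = -0.20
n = -0.86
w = 1.18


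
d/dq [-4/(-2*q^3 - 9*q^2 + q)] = 4*(-6*q^2 - 18*q + 1)/(q^2*(2*q^2 + 9*q - 1)^2)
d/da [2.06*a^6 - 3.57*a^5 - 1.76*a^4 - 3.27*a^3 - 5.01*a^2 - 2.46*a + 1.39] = 12.36*a^5 - 17.85*a^4 - 7.04*a^3 - 9.81*a^2 - 10.02*a - 2.46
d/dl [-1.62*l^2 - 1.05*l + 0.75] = -3.24*l - 1.05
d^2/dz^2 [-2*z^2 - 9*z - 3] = -4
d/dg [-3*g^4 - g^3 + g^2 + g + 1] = -12*g^3 - 3*g^2 + 2*g + 1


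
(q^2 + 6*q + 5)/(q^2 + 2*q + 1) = (q + 5)/(q + 1)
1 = 1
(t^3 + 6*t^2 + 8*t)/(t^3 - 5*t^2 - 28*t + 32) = t*(t + 2)/(t^2 - 9*t + 8)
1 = 1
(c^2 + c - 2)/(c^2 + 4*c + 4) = (c - 1)/(c + 2)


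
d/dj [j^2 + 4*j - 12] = 2*j + 4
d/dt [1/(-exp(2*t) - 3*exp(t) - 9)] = (2*exp(t) + 3)*exp(t)/(exp(2*t) + 3*exp(t) + 9)^2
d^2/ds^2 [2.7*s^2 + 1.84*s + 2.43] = 5.40000000000000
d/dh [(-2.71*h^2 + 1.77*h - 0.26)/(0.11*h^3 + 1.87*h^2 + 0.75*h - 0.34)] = (0.2981*h^4 - 0.3894*h^3 - 5.2566*h^2 + 2.8152*h - 0.4068)/(0.0121*h^6 + 0.4114*h^5 + 3.6619*h^4 + 2.7302*h^3 - 0.7091*h^2 - 0.51*h + 0.1156)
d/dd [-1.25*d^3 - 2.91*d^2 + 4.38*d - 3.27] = -3.75*d^2 - 5.82*d + 4.38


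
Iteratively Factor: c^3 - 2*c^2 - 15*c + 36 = (c + 4)*(c^2 - 6*c + 9) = (c - 3)*(c + 4)*(c - 3)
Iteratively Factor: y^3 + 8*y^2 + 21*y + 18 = (y + 3)*(y^2 + 5*y + 6) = (y + 2)*(y + 3)*(y + 3)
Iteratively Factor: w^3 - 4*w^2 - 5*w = (w)*(w^2 - 4*w - 5) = w*(w - 5)*(w + 1)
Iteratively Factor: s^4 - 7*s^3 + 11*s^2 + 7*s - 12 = (s - 1)*(s^3 - 6*s^2 + 5*s + 12) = (s - 1)*(s + 1)*(s^2 - 7*s + 12) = (s - 4)*(s - 1)*(s + 1)*(s - 3)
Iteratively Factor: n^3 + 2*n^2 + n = (n + 1)*(n^2 + n) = n*(n + 1)*(n + 1)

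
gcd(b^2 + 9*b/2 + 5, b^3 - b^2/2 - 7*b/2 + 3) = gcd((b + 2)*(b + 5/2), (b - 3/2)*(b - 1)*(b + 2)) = b + 2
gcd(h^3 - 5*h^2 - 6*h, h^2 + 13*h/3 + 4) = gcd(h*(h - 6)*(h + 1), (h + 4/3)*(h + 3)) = 1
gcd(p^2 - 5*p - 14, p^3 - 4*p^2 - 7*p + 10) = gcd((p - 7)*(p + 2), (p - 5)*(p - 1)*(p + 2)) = p + 2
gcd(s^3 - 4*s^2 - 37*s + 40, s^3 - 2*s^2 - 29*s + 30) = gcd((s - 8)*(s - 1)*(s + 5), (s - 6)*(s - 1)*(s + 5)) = s^2 + 4*s - 5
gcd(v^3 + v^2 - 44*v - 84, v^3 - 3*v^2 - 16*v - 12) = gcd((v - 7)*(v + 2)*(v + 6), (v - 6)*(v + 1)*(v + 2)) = v + 2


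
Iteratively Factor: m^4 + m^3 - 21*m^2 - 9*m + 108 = (m + 3)*(m^3 - 2*m^2 - 15*m + 36) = (m + 3)*(m + 4)*(m^2 - 6*m + 9) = (m - 3)*(m + 3)*(m + 4)*(m - 3)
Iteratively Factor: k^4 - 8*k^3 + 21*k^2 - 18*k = (k - 3)*(k^3 - 5*k^2 + 6*k) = k*(k - 3)*(k^2 - 5*k + 6) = k*(k - 3)^2*(k - 2)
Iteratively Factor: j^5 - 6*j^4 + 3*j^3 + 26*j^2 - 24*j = (j - 1)*(j^4 - 5*j^3 - 2*j^2 + 24*j) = (j - 4)*(j - 1)*(j^3 - j^2 - 6*j) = j*(j - 4)*(j - 1)*(j^2 - j - 6) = j*(j - 4)*(j - 3)*(j - 1)*(j + 2)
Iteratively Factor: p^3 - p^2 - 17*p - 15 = (p + 3)*(p^2 - 4*p - 5) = (p - 5)*(p + 3)*(p + 1)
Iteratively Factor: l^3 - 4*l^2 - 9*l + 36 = (l - 4)*(l^2 - 9) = (l - 4)*(l - 3)*(l + 3)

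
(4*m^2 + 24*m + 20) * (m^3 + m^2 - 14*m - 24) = 4*m^5 + 28*m^4 - 12*m^3 - 412*m^2 - 856*m - 480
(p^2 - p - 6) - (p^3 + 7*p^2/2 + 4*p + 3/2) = -p^3 - 5*p^2/2 - 5*p - 15/2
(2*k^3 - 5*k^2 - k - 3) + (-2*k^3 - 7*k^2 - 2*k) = -12*k^2 - 3*k - 3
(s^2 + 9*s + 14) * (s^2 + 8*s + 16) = s^4 + 17*s^3 + 102*s^2 + 256*s + 224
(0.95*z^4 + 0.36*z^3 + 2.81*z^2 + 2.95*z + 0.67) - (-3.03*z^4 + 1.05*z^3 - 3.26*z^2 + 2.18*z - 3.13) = 3.98*z^4 - 0.69*z^3 + 6.07*z^2 + 0.77*z + 3.8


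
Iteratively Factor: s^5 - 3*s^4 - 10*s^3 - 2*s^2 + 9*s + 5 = (s + 1)*(s^4 - 4*s^3 - 6*s^2 + 4*s + 5) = (s + 1)^2*(s^3 - 5*s^2 - s + 5) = (s - 1)*(s + 1)^2*(s^2 - 4*s - 5) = (s - 1)*(s + 1)^3*(s - 5)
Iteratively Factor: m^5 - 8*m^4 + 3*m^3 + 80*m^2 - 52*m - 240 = (m + 2)*(m^4 - 10*m^3 + 23*m^2 + 34*m - 120) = (m - 3)*(m + 2)*(m^3 - 7*m^2 + 2*m + 40) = (m - 5)*(m - 3)*(m + 2)*(m^2 - 2*m - 8) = (m - 5)*(m - 4)*(m - 3)*(m + 2)*(m + 2)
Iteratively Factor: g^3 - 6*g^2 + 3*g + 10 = (g + 1)*(g^2 - 7*g + 10) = (g - 5)*(g + 1)*(g - 2)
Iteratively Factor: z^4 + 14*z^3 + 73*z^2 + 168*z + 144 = (z + 3)*(z^3 + 11*z^2 + 40*z + 48) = (z + 3)*(z + 4)*(z^2 + 7*z + 12) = (z + 3)*(z + 4)^2*(z + 3)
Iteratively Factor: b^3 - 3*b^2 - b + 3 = (b + 1)*(b^2 - 4*b + 3) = (b - 1)*(b + 1)*(b - 3)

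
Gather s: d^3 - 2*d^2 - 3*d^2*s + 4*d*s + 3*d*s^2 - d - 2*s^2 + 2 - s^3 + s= d^3 - 2*d^2 - d - s^3 + s^2*(3*d - 2) + s*(-3*d^2 + 4*d + 1) + 2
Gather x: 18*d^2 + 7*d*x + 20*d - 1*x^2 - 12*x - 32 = 18*d^2 + 20*d - x^2 + x*(7*d - 12) - 32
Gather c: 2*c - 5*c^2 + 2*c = -5*c^2 + 4*c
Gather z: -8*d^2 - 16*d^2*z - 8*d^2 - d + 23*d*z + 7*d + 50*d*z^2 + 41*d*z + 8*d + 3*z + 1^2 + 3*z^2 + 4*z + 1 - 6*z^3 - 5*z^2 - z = -16*d^2 + 14*d - 6*z^3 + z^2*(50*d - 2) + z*(-16*d^2 + 64*d + 6) + 2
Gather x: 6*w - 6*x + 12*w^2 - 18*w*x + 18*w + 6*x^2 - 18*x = 12*w^2 + 24*w + 6*x^2 + x*(-18*w - 24)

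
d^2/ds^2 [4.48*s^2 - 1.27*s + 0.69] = 8.96000000000000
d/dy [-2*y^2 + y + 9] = 1 - 4*y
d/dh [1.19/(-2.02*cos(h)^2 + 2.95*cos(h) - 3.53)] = (3.5105 - 4.8076*cos(h))*sin(h)/(2.02*cos(h)^2 - 2.95*cos(h) + 3.53)^2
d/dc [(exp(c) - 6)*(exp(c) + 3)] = (2*exp(c) - 3)*exp(c)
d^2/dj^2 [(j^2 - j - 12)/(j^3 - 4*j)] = 2*(j^6 - 3*j^5 - 60*j^4 - 4*j^3 + 144*j^2 - 192)/(j^3*(j^6 - 12*j^4 + 48*j^2 - 64))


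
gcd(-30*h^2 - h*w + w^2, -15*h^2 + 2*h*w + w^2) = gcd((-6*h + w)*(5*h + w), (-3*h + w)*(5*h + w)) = 5*h + w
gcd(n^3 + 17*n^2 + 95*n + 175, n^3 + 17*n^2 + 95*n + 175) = n^3 + 17*n^2 + 95*n + 175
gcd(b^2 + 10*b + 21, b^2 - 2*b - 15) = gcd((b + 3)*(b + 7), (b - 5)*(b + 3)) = b + 3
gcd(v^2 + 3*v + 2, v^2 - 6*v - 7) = v + 1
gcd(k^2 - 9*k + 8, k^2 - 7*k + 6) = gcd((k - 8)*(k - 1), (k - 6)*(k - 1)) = k - 1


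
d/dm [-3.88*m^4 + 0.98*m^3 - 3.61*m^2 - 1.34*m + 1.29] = -15.52*m^3 + 2.94*m^2 - 7.22*m - 1.34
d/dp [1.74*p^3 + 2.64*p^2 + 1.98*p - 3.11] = 5.22*p^2 + 5.28*p + 1.98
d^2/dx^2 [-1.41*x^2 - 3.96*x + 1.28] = -2.82000000000000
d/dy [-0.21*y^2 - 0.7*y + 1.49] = -0.42*y - 0.7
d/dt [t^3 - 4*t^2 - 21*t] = 3*t^2 - 8*t - 21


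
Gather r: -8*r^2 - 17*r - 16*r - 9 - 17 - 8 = -8*r^2 - 33*r - 34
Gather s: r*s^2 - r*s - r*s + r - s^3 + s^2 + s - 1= r - s^3 + s^2*(r + 1) + s*(1 - 2*r) - 1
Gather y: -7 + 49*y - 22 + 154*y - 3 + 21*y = 224*y - 32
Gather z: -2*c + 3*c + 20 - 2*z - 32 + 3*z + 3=c + z - 9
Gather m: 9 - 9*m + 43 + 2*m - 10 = 42 - 7*m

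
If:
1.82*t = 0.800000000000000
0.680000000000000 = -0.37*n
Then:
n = -1.84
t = 0.44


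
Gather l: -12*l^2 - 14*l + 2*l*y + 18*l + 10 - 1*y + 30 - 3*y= -12*l^2 + l*(2*y + 4) - 4*y + 40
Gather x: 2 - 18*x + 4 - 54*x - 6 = -72*x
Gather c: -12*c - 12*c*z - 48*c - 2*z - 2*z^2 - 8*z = c*(-12*z - 60) - 2*z^2 - 10*z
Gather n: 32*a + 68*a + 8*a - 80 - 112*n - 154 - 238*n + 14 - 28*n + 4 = 108*a - 378*n - 216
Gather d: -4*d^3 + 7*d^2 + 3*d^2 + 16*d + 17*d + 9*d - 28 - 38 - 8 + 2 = -4*d^3 + 10*d^2 + 42*d - 72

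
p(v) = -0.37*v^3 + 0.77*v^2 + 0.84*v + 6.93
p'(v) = -1.11*v^2 + 1.54*v + 0.84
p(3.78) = 1.12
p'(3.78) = -9.20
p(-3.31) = 26.00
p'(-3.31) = -16.42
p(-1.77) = 9.91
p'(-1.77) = -5.36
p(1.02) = 8.20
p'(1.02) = 1.26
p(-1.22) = 7.72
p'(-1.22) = -2.69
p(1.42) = 8.62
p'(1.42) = 0.79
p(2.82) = 7.12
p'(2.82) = -3.64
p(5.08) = -17.44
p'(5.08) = -19.98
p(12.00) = -511.47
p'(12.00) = -140.52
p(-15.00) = 1416.33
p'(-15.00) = -272.01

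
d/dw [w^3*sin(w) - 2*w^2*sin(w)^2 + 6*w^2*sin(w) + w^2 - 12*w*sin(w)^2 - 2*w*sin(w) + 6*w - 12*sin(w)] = w^3*cos(w) + 3*w^2*sin(w) - 2*w^2*sin(2*w) + 6*w^2*cos(w) + 12*w*sin(w) - 12*w*sin(2*w) - 2*w*cos(w) + 2*w*cos(2*w) - 2*sin(w) - 12*cos(w) + 6*cos(2*w)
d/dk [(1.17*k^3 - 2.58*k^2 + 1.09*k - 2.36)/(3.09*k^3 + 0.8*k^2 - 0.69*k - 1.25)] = (8.9082*k^4 - 8.3508*k^3 + 18.3979*k^2 + 10.226*k - 2.9909)/(9.5481*k^6 + 4.944*k^5 - 3.6242*k^4 - 8.829*k^3 - 1.5239*k^2 + 1.725*k + 1.5625)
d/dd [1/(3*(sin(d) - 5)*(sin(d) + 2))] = (3 - 2*sin(d))*cos(d)/(3*(sin(d) - 5)^2*(sin(d) + 2)^2)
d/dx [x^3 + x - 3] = 3*x^2 + 1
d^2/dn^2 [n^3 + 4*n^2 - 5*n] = 6*n + 8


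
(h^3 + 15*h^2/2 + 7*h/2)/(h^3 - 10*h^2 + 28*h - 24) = h*(2*h^2 + 15*h + 7)/(2*(h^3 - 10*h^2 + 28*h - 24))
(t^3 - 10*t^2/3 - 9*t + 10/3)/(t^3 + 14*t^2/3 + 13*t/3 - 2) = (t - 5)/(t + 3)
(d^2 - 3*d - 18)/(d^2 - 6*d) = (d + 3)/d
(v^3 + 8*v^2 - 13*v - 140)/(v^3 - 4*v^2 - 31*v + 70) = (v^2 + 3*v - 28)/(v^2 - 9*v + 14)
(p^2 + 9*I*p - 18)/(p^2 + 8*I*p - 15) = (p + 6*I)/(p + 5*I)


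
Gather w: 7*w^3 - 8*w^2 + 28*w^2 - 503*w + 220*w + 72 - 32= 7*w^3 + 20*w^2 - 283*w + 40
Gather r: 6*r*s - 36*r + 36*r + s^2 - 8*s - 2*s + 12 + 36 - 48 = 6*r*s + s^2 - 10*s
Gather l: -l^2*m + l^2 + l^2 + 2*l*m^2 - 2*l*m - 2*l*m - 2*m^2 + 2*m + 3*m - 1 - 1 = l^2*(2 - m) + l*(2*m^2 - 4*m) - 2*m^2 + 5*m - 2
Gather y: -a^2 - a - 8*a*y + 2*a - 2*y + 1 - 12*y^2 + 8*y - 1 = -a^2 + a - 12*y^2 + y*(6 - 8*a)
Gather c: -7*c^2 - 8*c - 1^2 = -7*c^2 - 8*c - 1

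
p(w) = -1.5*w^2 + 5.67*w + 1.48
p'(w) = 5.67 - 3.0*w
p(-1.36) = -9.01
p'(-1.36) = 9.75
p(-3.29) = -33.41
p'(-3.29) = 15.54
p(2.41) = 6.43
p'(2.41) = -1.56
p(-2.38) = -20.51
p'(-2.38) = 12.81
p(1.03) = 5.73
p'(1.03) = 2.58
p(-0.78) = -3.86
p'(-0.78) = 8.01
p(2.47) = 6.33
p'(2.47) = -1.74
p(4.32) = -2.02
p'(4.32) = -7.29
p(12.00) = -146.48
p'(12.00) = -30.33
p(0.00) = 1.48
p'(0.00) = 5.67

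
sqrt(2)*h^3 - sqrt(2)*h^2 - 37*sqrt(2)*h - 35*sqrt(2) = (h - 7)*(h + 5)*(sqrt(2)*h + sqrt(2))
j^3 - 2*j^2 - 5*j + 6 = (j - 3)*(j - 1)*(j + 2)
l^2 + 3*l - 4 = (l - 1)*(l + 4)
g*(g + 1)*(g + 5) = g^3 + 6*g^2 + 5*g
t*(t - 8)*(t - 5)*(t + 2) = t^4 - 11*t^3 + 14*t^2 + 80*t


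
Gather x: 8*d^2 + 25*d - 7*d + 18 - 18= 8*d^2 + 18*d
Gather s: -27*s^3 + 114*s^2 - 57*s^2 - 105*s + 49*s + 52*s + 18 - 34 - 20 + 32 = -27*s^3 + 57*s^2 - 4*s - 4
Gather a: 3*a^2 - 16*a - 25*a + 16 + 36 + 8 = 3*a^2 - 41*a + 60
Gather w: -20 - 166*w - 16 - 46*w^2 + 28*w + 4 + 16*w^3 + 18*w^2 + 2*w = 16*w^3 - 28*w^2 - 136*w - 32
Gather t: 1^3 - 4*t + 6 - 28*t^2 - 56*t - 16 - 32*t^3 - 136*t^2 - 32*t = -32*t^3 - 164*t^2 - 92*t - 9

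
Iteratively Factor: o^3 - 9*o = (o + 3)*(o^2 - 3*o) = (o - 3)*(o + 3)*(o)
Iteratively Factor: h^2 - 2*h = (h - 2)*(h)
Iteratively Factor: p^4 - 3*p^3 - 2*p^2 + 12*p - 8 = (p - 1)*(p^3 - 2*p^2 - 4*p + 8) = (p - 1)*(p + 2)*(p^2 - 4*p + 4) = (p - 2)*(p - 1)*(p + 2)*(p - 2)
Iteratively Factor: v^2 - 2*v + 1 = (v - 1)*(v - 1)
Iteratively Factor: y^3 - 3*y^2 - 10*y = (y + 2)*(y^2 - 5*y) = y*(y + 2)*(y - 5)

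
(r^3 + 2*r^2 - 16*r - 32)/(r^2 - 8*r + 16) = (r^2 + 6*r + 8)/(r - 4)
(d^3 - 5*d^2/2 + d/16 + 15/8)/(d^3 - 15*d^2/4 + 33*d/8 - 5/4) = (4*d + 3)/(2*(2*d - 1))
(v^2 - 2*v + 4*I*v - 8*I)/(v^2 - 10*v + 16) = (v + 4*I)/(v - 8)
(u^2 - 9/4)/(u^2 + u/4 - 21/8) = 2*(2*u + 3)/(4*u + 7)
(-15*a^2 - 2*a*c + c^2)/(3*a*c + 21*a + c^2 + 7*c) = (-5*a + c)/(c + 7)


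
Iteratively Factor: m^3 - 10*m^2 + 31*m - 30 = (m - 2)*(m^2 - 8*m + 15) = (m - 5)*(m - 2)*(m - 3)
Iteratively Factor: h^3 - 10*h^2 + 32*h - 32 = (h - 4)*(h^2 - 6*h + 8) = (h - 4)*(h - 2)*(h - 4)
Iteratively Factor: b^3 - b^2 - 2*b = (b - 2)*(b^2 + b) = b*(b - 2)*(b + 1)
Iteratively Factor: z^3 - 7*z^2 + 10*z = (z - 5)*(z^2 - 2*z) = (z - 5)*(z - 2)*(z)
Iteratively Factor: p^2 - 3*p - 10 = (p - 5)*(p + 2)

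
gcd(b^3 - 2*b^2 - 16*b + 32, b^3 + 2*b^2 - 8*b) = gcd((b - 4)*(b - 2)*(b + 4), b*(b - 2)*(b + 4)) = b^2 + 2*b - 8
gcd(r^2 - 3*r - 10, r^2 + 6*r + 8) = r + 2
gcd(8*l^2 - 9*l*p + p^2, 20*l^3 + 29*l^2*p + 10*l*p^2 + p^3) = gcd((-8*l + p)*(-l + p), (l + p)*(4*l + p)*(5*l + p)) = 1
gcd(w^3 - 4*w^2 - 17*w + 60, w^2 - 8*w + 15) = w^2 - 8*w + 15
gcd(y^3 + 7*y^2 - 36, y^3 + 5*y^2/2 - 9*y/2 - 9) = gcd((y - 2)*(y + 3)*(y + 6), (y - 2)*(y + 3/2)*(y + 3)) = y^2 + y - 6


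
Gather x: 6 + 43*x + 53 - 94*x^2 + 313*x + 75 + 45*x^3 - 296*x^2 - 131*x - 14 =45*x^3 - 390*x^2 + 225*x + 120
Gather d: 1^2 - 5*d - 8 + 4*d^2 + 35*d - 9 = 4*d^2 + 30*d - 16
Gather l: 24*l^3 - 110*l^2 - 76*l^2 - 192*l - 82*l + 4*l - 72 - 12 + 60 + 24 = 24*l^3 - 186*l^2 - 270*l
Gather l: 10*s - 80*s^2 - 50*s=-80*s^2 - 40*s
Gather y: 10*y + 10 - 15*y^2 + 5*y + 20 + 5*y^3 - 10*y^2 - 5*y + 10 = 5*y^3 - 25*y^2 + 10*y + 40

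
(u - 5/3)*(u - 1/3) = u^2 - 2*u + 5/9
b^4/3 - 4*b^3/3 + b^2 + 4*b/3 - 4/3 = (b/3 + 1/3)*(b - 2)^2*(b - 1)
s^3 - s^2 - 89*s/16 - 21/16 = (s - 3)*(s + 1/4)*(s + 7/4)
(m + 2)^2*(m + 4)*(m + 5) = m^4 + 13*m^3 + 60*m^2 + 116*m + 80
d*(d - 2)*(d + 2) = d^3 - 4*d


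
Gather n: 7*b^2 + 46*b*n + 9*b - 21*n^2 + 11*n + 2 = 7*b^2 + 9*b - 21*n^2 + n*(46*b + 11) + 2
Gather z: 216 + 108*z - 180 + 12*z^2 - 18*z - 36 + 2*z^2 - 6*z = 14*z^2 + 84*z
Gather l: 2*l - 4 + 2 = 2*l - 2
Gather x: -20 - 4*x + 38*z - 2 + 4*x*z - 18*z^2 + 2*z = x*(4*z - 4) - 18*z^2 + 40*z - 22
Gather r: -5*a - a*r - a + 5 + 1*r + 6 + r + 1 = -6*a + r*(2 - a) + 12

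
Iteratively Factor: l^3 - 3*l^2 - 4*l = (l + 1)*(l^2 - 4*l) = (l - 4)*(l + 1)*(l)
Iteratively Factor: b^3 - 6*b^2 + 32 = (b + 2)*(b^2 - 8*b + 16) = (b - 4)*(b + 2)*(b - 4)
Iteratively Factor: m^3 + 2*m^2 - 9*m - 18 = (m - 3)*(m^2 + 5*m + 6) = (m - 3)*(m + 2)*(m + 3)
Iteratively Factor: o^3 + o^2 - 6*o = (o - 2)*(o^2 + 3*o) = o*(o - 2)*(o + 3)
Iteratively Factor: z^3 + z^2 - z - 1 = (z + 1)*(z^2 - 1) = (z + 1)^2*(z - 1)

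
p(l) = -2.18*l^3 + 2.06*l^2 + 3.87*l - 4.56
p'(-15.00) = -1529.43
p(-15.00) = 7758.39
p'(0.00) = 3.87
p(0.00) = -4.56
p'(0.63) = 3.87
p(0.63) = -1.85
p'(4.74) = -123.54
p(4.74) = -172.10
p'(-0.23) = 2.58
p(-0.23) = -5.31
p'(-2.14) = -34.90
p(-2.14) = 17.96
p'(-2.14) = -34.90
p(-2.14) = 17.96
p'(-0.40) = 1.18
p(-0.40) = -5.64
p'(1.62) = -6.62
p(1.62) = -2.15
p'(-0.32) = 1.88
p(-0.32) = -5.52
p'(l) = -6.54*l^2 + 4.12*l + 3.87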